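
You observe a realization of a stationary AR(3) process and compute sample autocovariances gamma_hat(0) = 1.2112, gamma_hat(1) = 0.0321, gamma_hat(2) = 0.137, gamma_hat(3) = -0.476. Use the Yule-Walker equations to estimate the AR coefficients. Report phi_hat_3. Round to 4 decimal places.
\hat\phi_{3} = -0.4040

The Yule-Walker equations for an AR(p) process read, in matrix form,
  Gamma_p phi = r_p,   with   (Gamma_p)_{ij} = gamma(|i - j|),
                       (r_p)_i = gamma(i),   i,j = 1..p.
Substitute the sample gammas (Toeplitz matrix and right-hand side of size 3):
  Gamma_p = [[1.2112, 0.0321, 0.137], [0.0321, 1.2112, 0.0321], [0.137, 0.0321, 1.2112]]
  r_p     = [0.0321, 0.137, -0.476]
Written out (R1..R3):
  (R1) 1.2112 phi_1 + 0.0321 phi_2 + 0.137 phi_3 = 0.0321
  (R2) 0.0321 phi_1 + 1.2112 phi_2 + 0.0321 phi_3 = 0.137
  (R3) 0.137 phi_1 + 0.0321 phi_2 + 1.2112 phi_3 = -0.476
Gaussian elimination:
  R2 <- R2 - (0.0321/1.2112) R1 = R2 - (0.026503) R1:  1.210349 phi_2 + 0.028469 phi_3 = 0.136149
  R3 <- R3 - (0.137/1.2112) R1 = R3 - (0.113111) R1:  0.028469 phi_2 + 1.195704 phi_3 = -0.479631
  R3 <- R3 - (0.028469/1.210349) R2 = R3 - (0.023521) R2:  1.195034 phi_3 = -0.482833
Back-substitution:
  phi_hat_3 = -0.482833 / 1.195034 = -0.404033
  phi_hat_2 = (0.136149 - (0.028469)(-0.404033)) / 1.210349 = 0.121991
  phi_hat_1 = (0.0321 - (0.0321)(0.121991) - (0.137)(-0.404033)) / 1.2112 = 0.06897
So phi_hat = [0.0690, 0.1220, -0.4040].
Therefore phi_hat_3 = -0.4040.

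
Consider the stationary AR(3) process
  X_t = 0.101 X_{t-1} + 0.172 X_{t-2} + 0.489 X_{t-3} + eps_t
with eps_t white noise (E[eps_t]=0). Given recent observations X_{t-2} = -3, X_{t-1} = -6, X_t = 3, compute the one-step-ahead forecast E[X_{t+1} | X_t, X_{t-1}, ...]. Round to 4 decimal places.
E[X_{t+1} \mid \mathcal F_t] = -2.1960

For an AR(p) model X_t = c + sum_i phi_i X_{t-i} + eps_t, the
one-step-ahead conditional mean is
  E[X_{t+1} | X_t, ...] = c + sum_i phi_i X_{t+1-i}.
Substitute known values:
  E[X_{t+1} | ...] = (0.101) * (3) + (0.172) * (-6) + (0.489) * (-3)
                   = -2.1960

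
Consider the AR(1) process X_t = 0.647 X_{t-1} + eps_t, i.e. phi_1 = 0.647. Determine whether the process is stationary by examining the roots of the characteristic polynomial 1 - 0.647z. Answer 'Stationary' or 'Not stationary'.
\text{Stationary}

The AR(p) characteristic polynomial is P(z) = 1 - 0.647z.
Stationarity requires all roots to lie outside the unit circle, i.e. |z| > 1 for every root.
This is linear in z: 1 + (-0.647) z = 0  =>  z = -1/(-0.647) = 1.545595,  |z| = 1.545595.
Moduli of all roots: 1.5456.
All moduli strictly greater than 1? Yes.
Verdict: Stationary.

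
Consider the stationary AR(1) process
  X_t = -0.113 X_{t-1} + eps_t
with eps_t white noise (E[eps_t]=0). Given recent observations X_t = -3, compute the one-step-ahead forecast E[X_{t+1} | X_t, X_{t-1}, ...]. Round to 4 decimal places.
E[X_{t+1} \mid \mathcal F_t] = 0.3390

For an AR(p) model X_t = c + sum_i phi_i X_{t-i} + eps_t, the
one-step-ahead conditional mean is
  E[X_{t+1} | X_t, ...] = c + sum_i phi_i X_{t+1-i}.
Substitute known values:
  E[X_{t+1} | ...] = (-0.113) * (-3)
                   = 0.3390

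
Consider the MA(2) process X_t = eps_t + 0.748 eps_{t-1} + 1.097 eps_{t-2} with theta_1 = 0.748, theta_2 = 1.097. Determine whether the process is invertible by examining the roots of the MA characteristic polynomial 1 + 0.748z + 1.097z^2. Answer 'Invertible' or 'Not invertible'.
\text{Not invertible}

The MA(q) characteristic polynomial is P(z) = 1 + 0.748z + 1.097z^2.
Invertibility requires all roots to lie outside the unit circle, i.e. |z| > 1 for every root.
Set 1 + (0.748) z + (1.097) z^2 = 0, i.e. a z^2 + b z + c = 0 with a = 1.097, b = 0.748, c = 1.
Discriminant D = b^2 - 4ac = (0.748)^2 - 4*(1.097)*1 = 0.559504 - (4.388) = -3.828496.
D < 0, so the roots are the complex-conjugate pair z = (-b +/- i sqrt(-D)) / (2a) = -0.3409 +/- 0.8918i.
For a conjugate pair |z|^2 = z * conj(z) = (product of roots) = c/a = 1/(1.097) = 0.911577, so |z| = sqrt(0.911577) = 0.9548 for both roots.
Moduli of all roots: 0.9548, 0.9548.
All moduli strictly greater than 1? No.
Verdict: Not invertible.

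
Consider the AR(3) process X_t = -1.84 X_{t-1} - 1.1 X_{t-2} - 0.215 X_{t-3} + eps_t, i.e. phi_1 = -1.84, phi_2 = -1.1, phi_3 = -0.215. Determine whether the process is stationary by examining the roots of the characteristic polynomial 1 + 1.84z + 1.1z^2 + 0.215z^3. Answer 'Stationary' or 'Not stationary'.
\text{Stationary}

The AR(p) characteristic polynomial is P(z) = 1 + 1.84z + 1.1z^2 + 0.215z^3.
Stationarity requires all roots to lie outside the unit circle, i.e. |z| > 1 for every root.
Degree 3: look for a simple real root z0 first, then factor out (1 - z/z0) and solve the remaining quadratic.
Testing z0 = -2: P(-2) = 1 + (1.84)(-2) + (1.1)(-2)^2 + (0.215)(-2)^3
  = 1 + (-3.68) + (4.4) + (-1.72) = 0.  So z_0 = -2 is a root, |z_0| = 2.
Divide out the factor (1 + 0.5 z) = (1 - z/z0) (since 1/z0 = -0.5):
  P(z) = (1 + 0.5 z)(1 + (1.34) z + (0.43) z^2)
  [check: z-coef 1.34 - (-0.5) = 1.84; z^2-coef 0.43 - (-0.5)(1.34) = 1.1; z^3-coef -(-0.5)(0.43) = 0.215.]
Remaining roots from the quadratic factor 1 + (1.34) z + (0.43) z^2:
  Set 1 + (1.34) z + (0.43) z^2 = 0, i.e. a z^2 + b z + c = 0 with a = 0.43, b = 1.34, c = 1.
  Discriminant D = b^2 - 4ac = (1.34)^2 - 4*(0.43)*1 = 1.7956 - (1.72) = 0.0756.
  D >= 0, so the roots are real: z = (-b +/- sqrt(D)) / (2a) = (-1.34 +/- 0.274955) / (0.86).
    z_1 = (-1.34 + 0.274955) / (0.86) = -1.2384,   |z_1| = 1.2384.
    z_2 = (-1.34 - 0.274955) / (0.86) = -1.8779,   |z_2| = 1.8779.
Moduli of all roots: 2.0000, 1.2384, 1.8779.
All moduli strictly greater than 1? Yes.
Verdict: Stationary.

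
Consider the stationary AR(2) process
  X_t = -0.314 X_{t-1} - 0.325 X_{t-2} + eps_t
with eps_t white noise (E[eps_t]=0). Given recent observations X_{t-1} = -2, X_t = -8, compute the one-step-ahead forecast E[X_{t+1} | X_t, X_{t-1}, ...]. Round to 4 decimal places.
E[X_{t+1} \mid \mathcal F_t] = 3.1620

For an AR(p) model X_t = c + sum_i phi_i X_{t-i} + eps_t, the
one-step-ahead conditional mean is
  E[X_{t+1} | X_t, ...] = c + sum_i phi_i X_{t+1-i}.
Substitute known values:
  E[X_{t+1} | ...] = (-0.314) * (-8) + (-0.325) * (-2)
                   = 3.1620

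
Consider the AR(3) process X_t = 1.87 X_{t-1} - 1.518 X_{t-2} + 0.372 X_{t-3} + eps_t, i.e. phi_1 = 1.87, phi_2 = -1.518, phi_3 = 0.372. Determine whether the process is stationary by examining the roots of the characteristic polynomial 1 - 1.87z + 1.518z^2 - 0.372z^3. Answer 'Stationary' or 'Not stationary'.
\text{Stationary}

The AR(p) characteristic polynomial is P(z) = 1 - 1.87z + 1.518z^2 - 0.372z^3.
Stationarity requires all roots to lie outside the unit circle, i.e. |z| > 1 for every root.
Degree 3: look for a simple real root z0 first, then factor out (1 - z/z0) and solve the remaining quadratic.
Testing z0 = 2.5: P(2.5) = 1 + (-1.87)(2.5) + (1.518)(2.5)^2 + (-0.372)(2.5)^3
  = 1 + (-4.675) + (9.4875) + (-5.8125) = 0.  So z_0 = 2.5 is a root, |z_0| = 2.5.
Divide out the factor (1 - 0.4 z) = (1 - z/z0) (since 1/z0 = 0.4):
  P(z) = (1 - 0.4 z)(1 + (-1.47) z + (0.93) z^2)
  [check: z-coef -1.47 - (0.4) = -1.87; z^2-coef 0.93 - (0.4)(-1.47) = 1.518; z^3-coef -(0.4)(0.93) = -0.372.]
Remaining roots from the quadratic factor 1 + (-1.47) z + (0.93) z^2:
  Set 1 + (-1.47) z + (0.93) z^2 = 0, i.e. a z^2 + b z + c = 0 with a = 0.93, b = -1.47, c = 1.
  Discriminant D = b^2 - 4ac = (-1.47)^2 - 4*(0.93)*1 = 2.1609 - (3.72) = -1.5591.
  D < 0, so the roots are the complex-conjugate pair z = (-b +/- i sqrt(-D)) / (2a) = 0.7903 +/- 0.6713i.
  For a conjugate pair |z|^2 = z * conj(z) = (product of roots) = c/a = 1/(0.93) = 1.075269, so |z| = sqrt(1.075269) = 1.037 for both roots.
Moduli of all roots: 2.5000, 1.0370, 1.0370.
All moduli strictly greater than 1? Yes.
Verdict: Stationary.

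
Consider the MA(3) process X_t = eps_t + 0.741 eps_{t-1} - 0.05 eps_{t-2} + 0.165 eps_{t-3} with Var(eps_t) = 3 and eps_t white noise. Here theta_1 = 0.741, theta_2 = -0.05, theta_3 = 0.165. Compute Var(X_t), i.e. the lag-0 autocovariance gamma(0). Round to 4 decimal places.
\gamma(0) = 4.7364

For an MA(q) process X_t = eps_t + sum_i theta_i eps_{t-i} with
Var(eps_t) = sigma^2, the variance is
  gamma(0) = sigma^2 * (1 + sum_i theta_i^2).
  sum_i theta_i^2 = (0.741)^2 + (-0.05)^2 + (0.165)^2 = 0.549081 + 0.0025 + 0.027225 = 0.578806.
  gamma(0) = 3 * (1 + 0.578806) = 3 * 1.578806 = 4.736418, which rounds to 4.7364.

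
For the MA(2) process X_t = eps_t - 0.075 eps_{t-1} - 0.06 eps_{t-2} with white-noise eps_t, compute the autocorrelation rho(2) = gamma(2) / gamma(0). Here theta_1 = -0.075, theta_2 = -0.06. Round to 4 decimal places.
\rho(2) = -0.0595

For an MA(q) process with theta_0 = 1, the autocovariance is
  gamma(k) = sigma^2 * sum_{i=0..q-k} theta_i * theta_{i+k},
and rho(k) = gamma(k) / gamma(0). Sigma^2 cancels.
  numerator   = (1)*(-0.06) = -0.06.
  denominator = (1)^2 + (-0.075)^2 + (-0.06)^2 = 1.009225.
  rho(2) = -0.06 / 1.009225 = -0.0595.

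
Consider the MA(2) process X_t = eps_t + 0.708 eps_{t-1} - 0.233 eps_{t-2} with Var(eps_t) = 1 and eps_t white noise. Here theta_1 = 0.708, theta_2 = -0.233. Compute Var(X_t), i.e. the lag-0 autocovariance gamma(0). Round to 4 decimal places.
\gamma(0) = 1.5556

For an MA(q) process X_t = eps_t + sum_i theta_i eps_{t-i} with
Var(eps_t) = sigma^2, the variance is
  gamma(0) = sigma^2 * (1 + sum_i theta_i^2).
  sum_i theta_i^2 = (0.708)^2 + (-0.233)^2 = 0.501264 + 0.054289 = 0.555553.
  gamma(0) = 1 * (1 + 0.555553) = 1 * 1.555553 = 1.555553, which rounds to 1.5556.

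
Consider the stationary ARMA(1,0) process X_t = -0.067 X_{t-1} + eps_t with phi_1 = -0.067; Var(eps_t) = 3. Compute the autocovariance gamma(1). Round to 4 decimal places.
\gamma(1) = -0.2019

Multiply the model equation by X_{t-k} and take expectations. With theta_0 = psi_0 = 1 and psi_j the MA(infinity) weights, this gives
  gamma(k) - sum_i phi_i gamma(k-i) = c_k,
  c_k = sigma^2 * sum_{j=k..q} theta_j psi_{j-k}   (c_k = 0 for k > q),
using gamma(-m) = gamma(m).
Pure AR (q = 0): c_0 = sigma^2 = 3, c_k = 0 for k >= 1.
Equations for k = 0 and k = 1 (AR order 1):
  gamma(0) = phi_1 gamma(1) + c_0
  gamma(1) = phi_1 gamma(0) + c_1
Substituting the second into the first: gamma(0) (1 - phi_1^2) = c_0 + phi_1 c_1, so
  gamma(0) = c_0 / (1 - phi_1^2) = 3 / (1 - (-0.067)^2) = 3 / 0.995511 = 3.013528.
  gamma(1) = phi_1 gamma(0) = (-0.067)(3.013528) = -0.201906.
Therefore gamma(1) = -0.2019 (to 4 decimal places).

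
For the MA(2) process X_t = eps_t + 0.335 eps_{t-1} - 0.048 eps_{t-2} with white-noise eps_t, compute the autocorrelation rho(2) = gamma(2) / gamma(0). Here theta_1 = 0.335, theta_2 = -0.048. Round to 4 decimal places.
\rho(2) = -0.0431

For an MA(q) process with theta_0 = 1, the autocovariance is
  gamma(k) = sigma^2 * sum_{i=0..q-k} theta_i * theta_{i+k},
and rho(k) = gamma(k) / gamma(0). Sigma^2 cancels.
  numerator   = (1)*(-0.048) = -0.048.
  denominator = (1)^2 + (0.335)^2 + (-0.048)^2 = 1.114529.
  rho(2) = -0.048 / 1.114529 = -0.0431.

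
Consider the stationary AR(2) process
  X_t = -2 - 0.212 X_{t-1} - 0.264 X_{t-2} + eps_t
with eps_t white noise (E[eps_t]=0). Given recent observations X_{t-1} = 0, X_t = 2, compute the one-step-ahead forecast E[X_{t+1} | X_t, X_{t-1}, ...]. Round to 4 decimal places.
E[X_{t+1} \mid \mathcal F_t] = -2.4240

For an AR(p) model X_t = c + sum_i phi_i X_{t-i} + eps_t, the
one-step-ahead conditional mean is
  E[X_{t+1} | X_t, ...] = c + sum_i phi_i X_{t+1-i}.
Substitute known values:
  E[X_{t+1} | ...] = -2 + (-0.212) * (2) + (-0.264) * (0)
                   = -2.4240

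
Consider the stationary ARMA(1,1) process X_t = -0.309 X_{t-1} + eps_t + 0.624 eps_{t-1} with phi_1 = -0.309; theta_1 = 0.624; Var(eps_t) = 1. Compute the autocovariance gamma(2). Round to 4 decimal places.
\gamma(2) = -0.0869

Multiply the model equation by X_{t-k} and take expectations. With theta_0 = psi_0 = 1 and psi_j the MA(infinity) weights, this gives
  gamma(k) - sum_i phi_i gamma(k-i) = c_k,
  c_k = sigma^2 * sum_{j=k..q} theta_j psi_{j-k}   (c_k = 0 for k > q),
using gamma(-m) = gamma(m).
psi-weights needed (psi_j = theta_j + sum_i phi_i psi_{j-i}):
  psi_1 = theta_1 + phi_1 = 0.624 + (-0.309) = 0.315
Right-hand sides:
  c_0 = sigma^2 (1 + theta_1 psi_1) = 1 * (1 + (0.624)(0.315)) = 1 * 1.19656 = 1.19656
  c_1 = sigma^2 theta_1 = 1 * (0.624) = 0.624
  c_2 = 0
Equations for k = 0 and k = 1 (AR order 1):
  gamma(0) = phi_1 gamma(1) + c_0
  gamma(1) = phi_1 gamma(0) + c_1
Substituting the second into the first: gamma(0) (1 - phi_1^2) = c_0 + phi_1 c_1, so
  gamma(0) = (c_0 + phi_1 c_1) / (1 - phi_1^2) = (1.19656 + (-0.309)(0.624)) / (1 - (-0.309)^2) = 1.003744 / 0.904519 = 1.109699.
  gamma(1) = phi_1 gamma(0) + c_1 = (-0.309)(1.109699) + (0.624) = 0.281103.
For k = 2 (> q): gamma(2) = phi_1 gamma(1) = (-0.309)(0.281103) = -0.086861.
Therefore gamma(2) = -0.0869 (to 4 decimal places).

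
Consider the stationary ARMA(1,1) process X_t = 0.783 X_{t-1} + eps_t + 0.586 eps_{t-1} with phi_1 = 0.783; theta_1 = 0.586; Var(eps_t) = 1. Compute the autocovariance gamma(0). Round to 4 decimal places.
\gamma(0) = 5.8439

Multiply the model equation by X_{t-k} and take expectations. With theta_0 = psi_0 = 1 and psi_j the MA(infinity) weights, this gives
  gamma(k) - sum_i phi_i gamma(k-i) = c_k,
  c_k = sigma^2 * sum_{j=k..q} theta_j psi_{j-k}   (c_k = 0 for k > q),
using gamma(-m) = gamma(m).
psi-weights needed (psi_j = theta_j + sum_i phi_i psi_{j-i}):
  psi_1 = theta_1 + phi_1 = 0.586 + (0.783) = 1.369
Right-hand sides:
  c_0 = sigma^2 (1 + theta_1 psi_1) = 1 * (1 + (0.586)(1.369)) = 1 * 1.802234 = 1.802234
  c_1 = sigma^2 theta_1 = 1 * (0.586) = 0.586
  c_2 = 0
Equations for k = 0 and k = 1 (AR order 1):
  gamma(0) = phi_1 gamma(1) + c_0
  gamma(1) = phi_1 gamma(0) + c_1
Substituting the second into the first: gamma(0) (1 - phi_1^2) = c_0 + phi_1 c_1, so
  gamma(0) = (c_0 + phi_1 c_1) / (1 - phi_1^2) = (1.802234 + (0.783)(0.586)) / (1 - (0.783)^2) = 2.261072 / 0.386911 = 5.843907.
Therefore gamma(0) = 5.8439 (to 4 decimal places).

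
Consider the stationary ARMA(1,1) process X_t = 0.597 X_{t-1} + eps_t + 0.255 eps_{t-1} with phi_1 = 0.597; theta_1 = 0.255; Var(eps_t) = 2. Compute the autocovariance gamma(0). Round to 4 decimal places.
\gamma(0) = 4.2558

Multiply the model equation by X_{t-k} and take expectations. With theta_0 = psi_0 = 1 and psi_j the MA(infinity) weights, this gives
  gamma(k) - sum_i phi_i gamma(k-i) = c_k,
  c_k = sigma^2 * sum_{j=k..q} theta_j psi_{j-k}   (c_k = 0 for k > q),
using gamma(-m) = gamma(m).
psi-weights needed (psi_j = theta_j + sum_i phi_i psi_{j-i}):
  psi_1 = theta_1 + phi_1 = 0.255 + (0.597) = 0.852
Right-hand sides:
  c_0 = sigma^2 (1 + theta_1 psi_1) = 2 * (1 + (0.255)(0.852)) = 2 * 1.21726 = 2.43452
  c_1 = sigma^2 theta_1 = 2 * (0.255) = 0.51
  c_2 = 0
Equations for k = 0 and k = 1 (AR order 1):
  gamma(0) = phi_1 gamma(1) + c_0
  gamma(1) = phi_1 gamma(0) + c_1
Substituting the second into the first: gamma(0) (1 - phi_1^2) = c_0 + phi_1 c_1, so
  gamma(0) = (c_0 + phi_1 c_1) / (1 - phi_1^2) = (2.43452 + (0.597)(0.51)) / (1 - (0.597)^2) = 2.73899 / 0.643591 = 4.255793.
Therefore gamma(0) = 4.2558 (to 4 decimal places).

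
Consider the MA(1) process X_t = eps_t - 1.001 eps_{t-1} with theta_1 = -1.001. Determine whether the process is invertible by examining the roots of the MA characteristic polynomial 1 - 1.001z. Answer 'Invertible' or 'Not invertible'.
\text{Not invertible}

The MA(q) characteristic polynomial is P(z) = 1 - 1.001z.
Invertibility requires all roots to lie outside the unit circle, i.e. |z| > 1 for every root.
This is linear in z: 1 + (-1.001) z = 0  =>  z = -1/(-1.001) = 0.999001,  |z| = 0.999001.
Moduli of all roots: 0.9990.
All moduli strictly greater than 1? No.
Verdict: Not invertible.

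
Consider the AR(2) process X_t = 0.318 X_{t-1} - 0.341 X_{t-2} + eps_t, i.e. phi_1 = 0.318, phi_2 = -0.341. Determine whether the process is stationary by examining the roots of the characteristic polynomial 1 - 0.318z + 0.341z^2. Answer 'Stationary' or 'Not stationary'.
\text{Stationary}

The AR(p) characteristic polynomial is P(z) = 1 - 0.318z + 0.341z^2.
Stationarity requires all roots to lie outside the unit circle, i.e. |z| > 1 for every root.
Set 1 + (-0.318) z + (0.341) z^2 = 0, i.e. a z^2 + b z + c = 0 with a = 0.341, b = -0.318, c = 1.
Discriminant D = b^2 - 4ac = (-0.318)^2 - 4*(0.341)*1 = 0.101124 - (1.364) = -1.262876.
D < 0, so the roots are the complex-conjugate pair z = (-b +/- i sqrt(-D)) / (2a) = 0.4663 +/- 1.6478i.
For a conjugate pair |z|^2 = z * conj(z) = (product of roots) = c/a = 1/(0.341) = 2.932551, so |z| = sqrt(2.932551) = 1.7125 for both roots.
Moduli of all roots: 1.7125, 1.7125.
All moduli strictly greater than 1? Yes.
Verdict: Stationary.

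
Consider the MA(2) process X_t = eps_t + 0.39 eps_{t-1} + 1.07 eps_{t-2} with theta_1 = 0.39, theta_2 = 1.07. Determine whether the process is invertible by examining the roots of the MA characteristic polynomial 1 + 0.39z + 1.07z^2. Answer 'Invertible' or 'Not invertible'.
\text{Not invertible}

The MA(q) characteristic polynomial is P(z) = 1 + 0.39z + 1.07z^2.
Invertibility requires all roots to lie outside the unit circle, i.e. |z| > 1 for every root.
Set 1 + (0.39) z + (1.07) z^2 = 0, i.e. a z^2 + b z + c = 0 with a = 1.07, b = 0.39, c = 1.
Discriminant D = b^2 - 4ac = (0.39)^2 - 4*(1.07)*1 = 0.1521 - (4.28) = -4.1279.
D < 0, so the roots are the complex-conjugate pair z = (-b +/- i sqrt(-D)) / (2a) = -0.1822 +/- 0.9494i.
For a conjugate pair |z|^2 = z * conj(z) = (product of roots) = c/a = 1/(1.07) = 0.934579, so |z| = sqrt(0.934579) = 0.9667 for both roots.
Moduli of all roots: 0.9667, 0.9667.
All moduli strictly greater than 1? No.
Verdict: Not invertible.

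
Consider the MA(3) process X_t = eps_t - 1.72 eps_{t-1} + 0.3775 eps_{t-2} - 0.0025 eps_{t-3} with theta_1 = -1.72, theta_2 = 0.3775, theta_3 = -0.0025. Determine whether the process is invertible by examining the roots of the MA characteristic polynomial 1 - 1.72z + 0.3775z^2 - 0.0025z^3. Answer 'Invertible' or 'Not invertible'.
\text{Not invertible}

The MA(q) characteristic polynomial is P(z) = 1 - 1.72z + 0.3775z^2 - 0.0025z^3.
Invertibility requires all roots to lie outside the unit circle, i.e. |z| > 1 for every root.
Degree 3: look for a simple real root z0 first, then factor out (1 - z/z0) and solve the remaining quadratic.
Testing z0 = 4: P(4) = 1 + (-1.72)(4) + (0.3775)(4)^2 + (-0.0025)(4)^3
  = 1 + (-6.88) + (6.04) + (-0.16) = 0.  So z_0 = 4 is a root, |z_0| = 4.
Divide out the factor (1 - 0.25 z) = (1 - z/z0) (since 1/z0 = 0.25):
  P(z) = (1 - 0.25 z)(1 + (-1.47) z + (0.01) z^2)
  [check: z-coef -1.47 - (0.25) = -1.72; z^2-coef 0.01 - (0.25)(-1.47) = 0.3775; z^3-coef -(0.25)(0.01) = -0.0025.]
Remaining roots from the quadratic factor 1 + (-1.47) z + (0.01) z^2:
  Set 1 + (-1.47) z + (0.01) z^2 = 0, i.e. a z^2 + b z + c = 0 with a = 0.01, b = -1.47, c = 1.
  Discriminant D = b^2 - 4ac = (-1.47)^2 - 4*(0.01)*1 = 2.1609 - (0.04) = 2.1209.
  D >= 0, so the roots are real: z = (-b +/- sqrt(D)) / (2a) = (1.47 +/- 1.456331) / (0.02).
    z_1 = (1.47 + 1.456331) / (0.02) = 146.3166,   |z_1| = 146.3166.
    z_2 = (1.47 - 1.456331) / (0.02) = 0.6834,   |z_2| = 0.6834.
Moduli of all roots: 4.0000, 146.3166, 0.6834.
All moduli strictly greater than 1? No.
Verdict: Not invertible.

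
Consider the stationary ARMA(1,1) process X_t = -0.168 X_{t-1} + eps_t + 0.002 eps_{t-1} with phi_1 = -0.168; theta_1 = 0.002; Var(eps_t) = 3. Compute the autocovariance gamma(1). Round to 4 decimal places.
\gamma(1) = -0.5123

Multiply the model equation by X_{t-k} and take expectations. With theta_0 = psi_0 = 1 and psi_j the MA(infinity) weights, this gives
  gamma(k) - sum_i phi_i gamma(k-i) = c_k,
  c_k = sigma^2 * sum_{j=k..q} theta_j psi_{j-k}   (c_k = 0 for k > q),
using gamma(-m) = gamma(m).
psi-weights needed (psi_j = theta_j + sum_i phi_i psi_{j-i}):
  psi_1 = theta_1 + phi_1 = 0.002 + (-0.168) = -0.166
Right-hand sides:
  c_0 = sigma^2 (1 + theta_1 psi_1) = 3 * (1 + (0.002)(-0.166)) = 3 * 0.999668 = 2.999004
  c_1 = sigma^2 theta_1 = 3 * (0.002) = 0.006
  c_2 = 0
Equations for k = 0 and k = 1 (AR order 1):
  gamma(0) = phi_1 gamma(1) + c_0
  gamma(1) = phi_1 gamma(0) + c_1
Substituting the second into the first: gamma(0) (1 - phi_1^2) = c_0 + phi_1 c_1, so
  gamma(0) = (c_0 + phi_1 c_1) / (1 - phi_1^2) = (2.999004 + (-0.168)(0.006)) / (1 - (-0.168)^2) = 2.997996 / 0.971776 = 3.085069.
  gamma(1) = phi_1 gamma(0) + c_1 = (-0.168)(3.085069) + (0.006) = -0.512292.
Therefore gamma(1) = -0.5123 (to 4 decimal places).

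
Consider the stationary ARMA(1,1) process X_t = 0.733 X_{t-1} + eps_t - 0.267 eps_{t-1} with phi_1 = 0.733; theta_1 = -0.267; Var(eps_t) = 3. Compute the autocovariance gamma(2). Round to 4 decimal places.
\gamma(2) = 1.7812

Multiply the model equation by X_{t-k} and take expectations. With theta_0 = psi_0 = 1 and psi_j the MA(infinity) weights, this gives
  gamma(k) - sum_i phi_i gamma(k-i) = c_k,
  c_k = sigma^2 * sum_{j=k..q} theta_j psi_{j-k}   (c_k = 0 for k > q),
using gamma(-m) = gamma(m).
psi-weights needed (psi_j = theta_j + sum_i phi_i psi_{j-i}):
  psi_1 = theta_1 + phi_1 = -0.267 + (0.733) = 0.466
Right-hand sides:
  c_0 = sigma^2 (1 + theta_1 psi_1) = 3 * (1 + (-0.267)(0.466)) = 3 * 0.875578 = 2.626734
  c_1 = sigma^2 theta_1 = 3 * (-0.267) = -0.801
  c_2 = 0
Equations for k = 0 and k = 1 (AR order 1):
  gamma(0) = phi_1 gamma(1) + c_0
  gamma(1) = phi_1 gamma(0) + c_1
Substituting the second into the first: gamma(0) (1 - phi_1^2) = c_0 + phi_1 c_1, so
  gamma(0) = (c_0 + phi_1 c_1) / (1 - phi_1^2) = (2.626734 + (0.733)(-0.801)) / (1 - (0.733)^2) = 2.039601 / 0.462711 = 4.407937.
  gamma(1) = phi_1 gamma(0) + c_1 = (0.733)(4.407937) + (-0.801) = 2.430018.
For k = 2 (> q): gamma(2) = phi_1 gamma(1) = (0.733)(2.430018) = 1.781203.
Therefore gamma(2) = 1.7812 (to 4 decimal places).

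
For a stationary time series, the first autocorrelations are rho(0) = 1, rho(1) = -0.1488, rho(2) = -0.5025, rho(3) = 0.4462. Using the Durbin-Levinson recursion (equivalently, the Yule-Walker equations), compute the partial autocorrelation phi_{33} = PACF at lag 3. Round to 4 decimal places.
\phi_{33} = 0.3611

The PACF at lag k is phi_{kk}, the last component of the solution
to the Yule-Walker system G_k phi = r_k where
  (G_k)_{ij} = rho(|i - j|), (r_k)_i = rho(i), i,j = 1..k.
Equivalently, Durbin-Levinson gives phi_{kk} iteratively:
  phi_{11} = rho(1)
  phi_{kk} = [rho(k) - sum_{j=1..k-1} phi_{k-1,j} rho(k-j)]
            / [1 - sum_{j=1..k-1} phi_{k-1,j} rho(j)],
  phi_{k,j} = phi_{k-1,j} - phi_{kk} phi_{k-1,k-j},  j = 1..k-1.
Step k = 1:
  phi_11 = rho(1) = -0.1488.
Step k = 2:
  phi_22 = [rho(2) - phi_11 rho(1)] / [1 - phi_11 rho(1)] = [-0.5025 - (-0.1488)(-0.1488)] / [1 - (-0.1488)(-0.1488)]
         = -0.52464144 / 0.97785856 = -0.536521.
  Update: phi_21 = phi_11 - phi_22 phi_11 = -0.1488 - (-0.536521)(-0.1488) = -0.228634.
Step k = 3:
  phi_33 = [rho(3) - phi_21 rho(2) - phi_22 rho(1)] / [1 - phi_21 rho(1) - phi_22 rho(2)]
    numerator   = 0.4462 - (-0.228634)(-0.5025) - (-0.536521)(-0.1488) = 0.25147698
    denominator = 1 - (-0.228634)(-0.1488) - (-0.536521)(-0.5025) = 0.69637752
  phi_33 = 0.25147698 / 0.69637752 = 0.3611.
Therefore phi_{33} = 0.3611.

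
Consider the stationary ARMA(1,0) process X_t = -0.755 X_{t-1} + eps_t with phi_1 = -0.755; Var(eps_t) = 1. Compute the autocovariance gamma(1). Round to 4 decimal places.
\gamma(1) = -1.7559

Multiply the model equation by X_{t-k} and take expectations. With theta_0 = psi_0 = 1 and psi_j the MA(infinity) weights, this gives
  gamma(k) - sum_i phi_i gamma(k-i) = c_k,
  c_k = sigma^2 * sum_{j=k..q} theta_j psi_{j-k}   (c_k = 0 for k > q),
using gamma(-m) = gamma(m).
Pure AR (q = 0): c_0 = sigma^2 = 1, c_k = 0 for k >= 1.
Equations for k = 0 and k = 1 (AR order 1):
  gamma(0) = phi_1 gamma(1) + c_0
  gamma(1) = phi_1 gamma(0) + c_1
Substituting the second into the first: gamma(0) (1 - phi_1^2) = c_0 + phi_1 c_1, so
  gamma(0) = c_0 / (1 - phi_1^2) = 1 / (1 - (-0.755)^2) = 1 / 0.429975 = 2.325717.
  gamma(1) = phi_1 gamma(0) = (-0.755)(2.325717) = -1.755916.
Therefore gamma(1) = -1.7559 (to 4 decimal places).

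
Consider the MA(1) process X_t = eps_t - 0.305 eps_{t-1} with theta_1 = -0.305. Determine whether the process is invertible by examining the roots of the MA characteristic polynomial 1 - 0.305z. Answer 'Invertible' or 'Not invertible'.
\text{Invertible}

The MA(q) characteristic polynomial is P(z) = 1 - 0.305z.
Invertibility requires all roots to lie outside the unit circle, i.e. |z| > 1 for every root.
This is linear in z: 1 + (-0.305) z = 0  =>  z = -1/(-0.305) = 3.278689,  |z| = 3.278689.
Moduli of all roots: 3.2787.
All moduli strictly greater than 1? Yes.
Verdict: Invertible.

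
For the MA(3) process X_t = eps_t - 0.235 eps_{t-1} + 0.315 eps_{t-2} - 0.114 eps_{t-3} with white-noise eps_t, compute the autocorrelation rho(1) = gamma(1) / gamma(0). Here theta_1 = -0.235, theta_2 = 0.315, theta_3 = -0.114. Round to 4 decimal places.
\rho(1) = -0.2955

For an MA(q) process with theta_0 = 1, the autocovariance is
  gamma(k) = sigma^2 * sum_{i=0..q-k} theta_i * theta_{i+k},
and rho(k) = gamma(k) / gamma(0). Sigma^2 cancels.
  numerator   = (1)*(-0.235) + (-0.235)*(0.315) + (0.315)*(-0.114) = -0.344935.
  denominator = (1)^2 + (-0.235)^2 + (0.315)^2 + (-0.114)^2 = 1.167446.
  rho(1) = -0.344935 / 1.167446 = -0.2955.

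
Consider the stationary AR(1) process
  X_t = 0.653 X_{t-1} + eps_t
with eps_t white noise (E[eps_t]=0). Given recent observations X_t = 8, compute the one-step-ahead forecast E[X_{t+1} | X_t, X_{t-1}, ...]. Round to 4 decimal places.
E[X_{t+1} \mid \mathcal F_t] = 5.2240

For an AR(p) model X_t = c + sum_i phi_i X_{t-i} + eps_t, the
one-step-ahead conditional mean is
  E[X_{t+1} | X_t, ...] = c + sum_i phi_i X_{t+1-i}.
Substitute known values:
  E[X_{t+1} | ...] = (0.653) * (8)
                   = 5.2240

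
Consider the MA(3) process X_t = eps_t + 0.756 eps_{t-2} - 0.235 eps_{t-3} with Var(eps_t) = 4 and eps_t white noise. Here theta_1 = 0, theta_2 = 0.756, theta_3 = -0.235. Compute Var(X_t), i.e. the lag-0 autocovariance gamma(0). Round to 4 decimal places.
\gamma(0) = 6.5070

For an MA(q) process X_t = eps_t + sum_i theta_i eps_{t-i} with
Var(eps_t) = sigma^2, the variance is
  gamma(0) = sigma^2 * (1 + sum_i theta_i^2).
  sum_i theta_i^2 = (0)^2 + (0.756)^2 + (-0.235)^2 = 0 + 0.571536 + 0.055225 = 0.626761.
  gamma(0) = 4 * (1 + 0.626761) = 4 * 1.626761 = 6.507044, which rounds to 6.5070.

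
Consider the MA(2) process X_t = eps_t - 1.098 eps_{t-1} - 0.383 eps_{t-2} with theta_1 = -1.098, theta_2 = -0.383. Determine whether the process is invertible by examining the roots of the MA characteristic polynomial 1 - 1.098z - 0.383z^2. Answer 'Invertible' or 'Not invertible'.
\text{Not invertible}

The MA(q) characteristic polynomial is P(z) = 1 - 1.098z - 0.383z^2.
Invertibility requires all roots to lie outside the unit circle, i.e. |z| > 1 for every root.
Set 1 + (-1.098) z + (-0.383) z^2 = 0, i.e. a z^2 + b z + c = 0 with a = -0.383, b = -1.098, c = 1.
Discriminant D = b^2 - 4ac = (-1.098)^2 - 4*(-0.383)*1 = 1.205604 - (-1.532) = 2.737604.
D >= 0, so the roots are real: z = (-b +/- sqrt(D)) / (2a) = (1.098 +/- 1.654571) / (-0.766).
  z_1 = (1.098 + 1.654571) / (-0.766) = -3.5934,   |z_1| = 3.5934.
  z_2 = (1.098 - 1.654571) / (-0.766) = 0.7266,   |z_2| = 0.7266.
Moduli of all roots: 3.5934, 0.7266.
All moduli strictly greater than 1? No.
Verdict: Not invertible.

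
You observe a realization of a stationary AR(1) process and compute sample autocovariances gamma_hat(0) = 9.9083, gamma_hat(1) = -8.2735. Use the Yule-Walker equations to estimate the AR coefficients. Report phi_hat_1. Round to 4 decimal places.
\hat\phi_{1} = -0.8350

The Yule-Walker equations for an AR(p) process read, in matrix form,
  Gamma_p phi = r_p,   with   (Gamma_p)_{ij} = gamma(|i - j|),
                       (r_p)_i = gamma(i),   i,j = 1..p.
Substitute the sample gammas (Toeplitz matrix and right-hand side of size 1):
  Gamma_p = [[9.9083]]
  r_p     = [-8.2735]
With p = 1 this is the single equation gamma(0) phi_1 = gamma(1):
  phi_hat_1 = gamma(1) / gamma(0) = -8.2735 / 9.9083 = -0.8350.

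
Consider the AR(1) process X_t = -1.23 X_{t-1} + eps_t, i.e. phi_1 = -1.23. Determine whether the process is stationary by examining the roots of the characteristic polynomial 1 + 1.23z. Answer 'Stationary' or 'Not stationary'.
\text{Not stationary}

The AR(p) characteristic polynomial is P(z) = 1 + 1.23z.
Stationarity requires all roots to lie outside the unit circle, i.e. |z| > 1 for every root.
This is linear in z: 1 + (1.23) z = 0  =>  z = -1/(1.23) = -0.813008,  |z| = 0.813008.
Moduli of all roots: 0.8130.
All moduli strictly greater than 1? No.
Verdict: Not stationary.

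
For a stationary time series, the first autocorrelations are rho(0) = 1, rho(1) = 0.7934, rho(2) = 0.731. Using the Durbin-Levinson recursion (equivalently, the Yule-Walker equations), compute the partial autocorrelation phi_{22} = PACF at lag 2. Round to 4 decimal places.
\phi_{22} = 0.2740

The PACF at lag k is phi_{kk}, the last component of the solution
to the Yule-Walker system G_k phi = r_k where
  (G_k)_{ij} = rho(|i - j|), (r_k)_i = rho(i), i,j = 1..k.
Equivalently, Durbin-Levinson gives phi_{kk} iteratively:
  phi_{11} = rho(1)
  phi_{kk} = [rho(k) - sum_{j=1..k-1} phi_{k-1,j} rho(k-j)]
            / [1 - sum_{j=1..k-1} phi_{k-1,j} rho(j)],
  phi_{k,j} = phi_{k-1,j} - phi_{kk} phi_{k-1,k-j},  j = 1..k-1.
Step k = 1:
  phi_11 = rho(1) = 0.7934.
Step k = 2:
  phi_22 = [rho(2) - phi_11 rho(1)] / [1 - phi_11 rho(1)] = [0.731 - (0.7934)(0.7934)] / [1 - (0.7934)(0.7934)]
         = 0.10151644 / 0.37051644 = 0.274.
Therefore phi_{22} = 0.2740.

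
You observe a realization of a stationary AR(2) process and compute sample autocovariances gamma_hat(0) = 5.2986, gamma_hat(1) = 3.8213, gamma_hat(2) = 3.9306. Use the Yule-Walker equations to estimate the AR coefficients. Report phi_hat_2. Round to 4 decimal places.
\hat\phi_{2} = 0.4620

The Yule-Walker equations for an AR(p) process read, in matrix form,
  Gamma_p phi = r_p,   with   (Gamma_p)_{ij} = gamma(|i - j|),
                       (r_p)_i = gamma(i),   i,j = 1..p.
Substitute the sample gammas (Toeplitz matrix and right-hand side of size 2):
  Gamma_p = [[5.2986, 3.8213], [3.8213, 5.2986]]
  r_p     = [3.8213, 3.9306]
Written out:
  5.2986 phi_1 + 3.8213 phi_2 = 3.8213
  3.8213 phi_1 + 5.2986 phi_2 = 3.9306
Solve by Cramer's rule:
  det = gamma(0)^2 - gamma(1)^2 = (5.2986)^2 - (3.8213)^2 = 28.07516196 - 14.60233369 = 13.47282827
  phi_hat_1 = [gamma(1) gamma(0) - gamma(1) gamma(2)] / det = [(3.8213)(5.2986) - (3.8213)(3.9306)] / 13.47282827 = 5.2275384 / 13.47282827 = 0.388
  phi_hat_2 = [gamma(0) gamma(2) - gamma(1)^2] / det = [(5.2986)(3.9306) - (3.8213)^2] / 13.47282827 = 6.22434347 / 13.47282827 = 0.462
So phi_hat = [0.3880, 0.4620].
Therefore phi_hat_2 = 0.4620.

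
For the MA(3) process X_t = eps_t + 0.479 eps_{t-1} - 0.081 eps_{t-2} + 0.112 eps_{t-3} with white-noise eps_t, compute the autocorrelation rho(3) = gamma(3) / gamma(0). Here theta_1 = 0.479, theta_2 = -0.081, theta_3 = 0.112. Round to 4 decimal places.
\rho(3) = 0.0897

For an MA(q) process with theta_0 = 1, the autocovariance is
  gamma(k) = sigma^2 * sum_{i=0..q-k} theta_i * theta_{i+k},
and rho(k) = gamma(k) / gamma(0). Sigma^2 cancels.
  numerator   = (1)*(0.112) = 0.112.
  denominator = (1)^2 + (0.479)^2 + (-0.081)^2 + (0.112)^2 = 1.248546.
  rho(3) = 0.112 / 1.248546 = 0.0897.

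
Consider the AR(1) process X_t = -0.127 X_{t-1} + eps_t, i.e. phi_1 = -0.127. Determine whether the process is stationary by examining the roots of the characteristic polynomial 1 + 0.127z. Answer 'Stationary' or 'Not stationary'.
\text{Stationary}

The AR(p) characteristic polynomial is P(z) = 1 + 0.127z.
Stationarity requires all roots to lie outside the unit circle, i.e. |z| > 1 for every root.
This is linear in z: 1 + (0.127) z = 0  =>  z = -1/(0.127) = -7.874016,  |z| = 7.874016.
Moduli of all roots: 7.8740.
All moduli strictly greater than 1? Yes.
Verdict: Stationary.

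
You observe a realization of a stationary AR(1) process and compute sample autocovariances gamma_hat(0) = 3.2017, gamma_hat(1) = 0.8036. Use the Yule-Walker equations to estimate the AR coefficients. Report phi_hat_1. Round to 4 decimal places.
\hat\phi_{1} = 0.2510

The Yule-Walker equations for an AR(p) process read, in matrix form,
  Gamma_p phi = r_p,   with   (Gamma_p)_{ij} = gamma(|i - j|),
                       (r_p)_i = gamma(i),   i,j = 1..p.
Substitute the sample gammas (Toeplitz matrix and right-hand side of size 1):
  Gamma_p = [[3.2017]]
  r_p     = [0.8036]
With p = 1 this is the single equation gamma(0) phi_1 = gamma(1):
  phi_hat_1 = gamma(1) / gamma(0) = 0.8036 / 3.2017 = 0.2510.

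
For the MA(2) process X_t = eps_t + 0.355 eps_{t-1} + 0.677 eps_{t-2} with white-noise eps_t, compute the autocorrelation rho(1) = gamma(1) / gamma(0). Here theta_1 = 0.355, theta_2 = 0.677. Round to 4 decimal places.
\rho(1) = 0.3758

For an MA(q) process with theta_0 = 1, the autocovariance is
  gamma(k) = sigma^2 * sum_{i=0..q-k} theta_i * theta_{i+k},
and rho(k) = gamma(k) / gamma(0). Sigma^2 cancels.
  numerator   = (1)*(0.355) + (0.355)*(0.677) = 0.595335.
  denominator = (1)^2 + (0.355)^2 + (0.677)^2 = 1.584354.
  rho(1) = 0.595335 / 1.584354 = 0.3758.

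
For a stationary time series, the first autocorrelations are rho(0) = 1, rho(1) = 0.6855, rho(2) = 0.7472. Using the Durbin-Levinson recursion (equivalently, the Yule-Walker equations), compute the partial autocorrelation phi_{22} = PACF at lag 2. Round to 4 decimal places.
\phi_{22} = 0.5231

The PACF at lag k is phi_{kk}, the last component of the solution
to the Yule-Walker system G_k phi = r_k where
  (G_k)_{ij} = rho(|i - j|), (r_k)_i = rho(i), i,j = 1..k.
Equivalently, Durbin-Levinson gives phi_{kk} iteratively:
  phi_{11} = rho(1)
  phi_{kk} = [rho(k) - sum_{j=1..k-1} phi_{k-1,j} rho(k-j)]
            / [1 - sum_{j=1..k-1} phi_{k-1,j} rho(j)],
  phi_{k,j} = phi_{k-1,j} - phi_{kk} phi_{k-1,k-j},  j = 1..k-1.
Step k = 1:
  phi_11 = rho(1) = 0.6855.
Step k = 2:
  phi_22 = [rho(2) - phi_11 rho(1)] / [1 - phi_11 rho(1)] = [0.7472 - (0.6855)(0.6855)] / [1 - (0.6855)(0.6855)]
         = 0.27728975 / 0.53008975 = 0.5231.
Therefore phi_{22} = 0.5231.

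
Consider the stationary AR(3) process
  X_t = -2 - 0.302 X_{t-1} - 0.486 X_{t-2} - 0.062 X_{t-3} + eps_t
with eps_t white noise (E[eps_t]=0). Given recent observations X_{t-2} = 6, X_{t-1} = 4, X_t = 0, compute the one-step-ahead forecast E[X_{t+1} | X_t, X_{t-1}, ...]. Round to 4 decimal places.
E[X_{t+1} \mid \mathcal F_t] = -4.3160

For an AR(p) model X_t = c + sum_i phi_i X_{t-i} + eps_t, the
one-step-ahead conditional mean is
  E[X_{t+1} | X_t, ...] = c + sum_i phi_i X_{t+1-i}.
Substitute known values:
  E[X_{t+1} | ...] = -2 + (-0.302) * (0) + (-0.486) * (4) + (-0.062) * (6)
                   = -4.3160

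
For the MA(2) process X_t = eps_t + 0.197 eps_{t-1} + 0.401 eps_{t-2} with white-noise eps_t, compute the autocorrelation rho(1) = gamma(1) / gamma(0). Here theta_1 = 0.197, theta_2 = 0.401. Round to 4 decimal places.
\rho(1) = 0.2301

For an MA(q) process with theta_0 = 1, the autocovariance is
  gamma(k) = sigma^2 * sum_{i=0..q-k} theta_i * theta_{i+k},
and rho(k) = gamma(k) / gamma(0). Sigma^2 cancels.
  numerator   = (1)*(0.197) + (0.197)*(0.401) = 0.275997.
  denominator = (1)^2 + (0.197)^2 + (0.401)^2 = 1.19961.
  rho(1) = 0.275997 / 1.19961 = 0.2301.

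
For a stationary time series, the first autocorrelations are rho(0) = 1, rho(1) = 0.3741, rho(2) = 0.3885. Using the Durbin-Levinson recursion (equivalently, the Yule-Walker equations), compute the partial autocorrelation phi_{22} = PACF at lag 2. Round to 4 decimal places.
\phi_{22} = 0.2890

The PACF at lag k is phi_{kk}, the last component of the solution
to the Yule-Walker system G_k phi = r_k where
  (G_k)_{ij} = rho(|i - j|), (r_k)_i = rho(i), i,j = 1..k.
Equivalently, Durbin-Levinson gives phi_{kk} iteratively:
  phi_{11} = rho(1)
  phi_{kk} = [rho(k) - sum_{j=1..k-1} phi_{k-1,j} rho(k-j)]
            / [1 - sum_{j=1..k-1} phi_{k-1,j} rho(j)],
  phi_{k,j} = phi_{k-1,j} - phi_{kk} phi_{k-1,k-j},  j = 1..k-1.
Step k = 1:
  phi_11 = rho(1) = 0.3741.
Step k = 2:
  phi_22 = [rho(2) - phi_11 rho(1)] / [1 - phi_11 rho(1)] = [0.3885 - (0.3741)(0.3741)] / [1 - (0.3741)(0.3741)]
         = 0.24854919 / 0.86004919 = 0.289.
Therefore phi_{22} = 0.2890.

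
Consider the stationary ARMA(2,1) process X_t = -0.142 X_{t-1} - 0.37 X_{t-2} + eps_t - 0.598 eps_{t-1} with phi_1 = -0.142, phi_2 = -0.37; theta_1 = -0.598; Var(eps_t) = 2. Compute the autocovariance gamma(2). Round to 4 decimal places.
\gamma(2) = -1.1090

Multiply the model equation by X_{t-k} and take expectations. With theta_0 = psi_0 = 1 and psi_j the MA(infinity) weights, this gives
  gamma(k) - sum_i phi_i gamma(k-i) = c_k,
  c_k = sigma^2 * sum_{j=k..q} theta_j psi_{j-k}   (c_k = 0 for k > q),
using gamma(-m) = gamma(m).
psi-weights needed (psi_j = theta_j + sum_i phi_i psi_{j-i}):
  psi_1 = theta_1 + phi_1 = -0.598 + (-0.142) = -0.74
Right-hand sides:
  c_0 = sigma^2 (1 + theta_1 psi_1) = 2 * (1 + (-0.598)(-0.74)) = 2 * 1.44252 = 2.88504
  c_1 = sigma^2 theta_1 = 2 * (-0.598) = -1.196
  c_2 = 0
Equations for k = 0, 1, 2 (AR order 2, c_2 = 0):
  (E0) gamma(0) = phi_1 gamma(1) + phi_2 gamma(2) + c_0
  (E1) gamma(1) = phi_1 gamma(0) + phi_2 gamma(1) + c_1
  (E2) gamma(2) = phi_1 gamma(1) + phi_2 gamma(0)
From (E1): gamma(1) = A gamma(0) + B with
  A = phi_1 / (1 - phi_2) = -0.142 / 1.37 = -0.10365,   B = c_1 / (1 - phi_2) = -1.196 / 1.37 = -0.872993.
Insert (E2) into (E0): gamma(0) (1 - phi_2^2) = phi_1 (1 + phi_2) gamma(1) + c_0.
  phi_1 (1 + phi_2) = (-0.142)(0.63) = -0.08946,   1 - phi_2^2 = 0.8631.
Replace gamma(1) by A gamma(0) + B and collect gamma(0):
  gamma(0) [0.8631 - (-0.08946)(-0.10365)] = (-0.08946)(-0.872993) + 2.88504
  gamma(0) * 0.853828 = 2.963138
  gamma(0) = 2.963138 / 0.853828 = 3.470418.
  gamma(1) = A gamma(0) + B = (-0.10365)(3.470418) + (-0.872993) = -1.2327.
  gamma(2) = phi_1 gamma(1) + phi_2 gamma(0) = (-0.142)(-1.2327) + (-0.37)(3.470418) = -1.109011.
Therefore gamma(2) = -1.1090 (to 4 decimal places).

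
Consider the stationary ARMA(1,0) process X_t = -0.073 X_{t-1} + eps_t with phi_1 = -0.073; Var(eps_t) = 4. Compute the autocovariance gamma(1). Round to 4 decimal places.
\gamma(1) = -0.2936

Multiply the model equation by X_{t-k} and take expectations. With theta_0 = psi_0 = 1 and psi_j the MA(infinity) weights, this gives
  gamma(k) - sum_i phi_i gamma(k-i) = c_k,
  c_k = sigma^2 * sum_{j=k..q} theta_j psi_{j-k}   (c_k = 0 for k > q),
using gamma(-m) = gamma(m).
Pure AR (q = 0): c_0 = sigma^2 = 4, c_k = 0 for k >= 1.
Equations for k = 0 and k = 1 (AR order 1):
  gamma(0) = phi_1 gamma(1) + c_0
  gamma(1) = phi_1 gamma(0) + c_1
Substituting the second into the first: gamma(0) (1 - phi_1^2) = c_0 + phi_1 c_1, so
  gamma(0) = c_0 / (1 - phi_1^2) = 4 / (1 - (-0.073)^2) = 4 / 0.994671 = 4.02143.
  gamma(1) = phi_1 gamma(0) = (-0.073)(4.02143) = -0.293564.
Therefore gamma(1) = -0.2936 (to 4 decimal places).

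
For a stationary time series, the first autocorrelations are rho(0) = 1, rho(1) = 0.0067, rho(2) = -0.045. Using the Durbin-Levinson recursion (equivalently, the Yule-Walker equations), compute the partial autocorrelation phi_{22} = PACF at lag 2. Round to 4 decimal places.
\phi_{22} = -0.0450

The PACF at lag k is phi_{kk}, the last component of the solution
to the Yule-Walker system G_k phi = r_k where
  (G_k)_{ij} = rho(|i - j|), (r_k)_i = rho(i), i,j = 1..k.
Equivalently, Durbin-Levinson gives phi_{kk} iteratively:
  phi_{11} = rho(1)
  phi_{kk} = [rho(k) - sum_{j=1..k-1} phi_{k-1,j} rho(k-j)]
            / [1 - sum_{j=1..k-1} phi_{k-1,j} rho(j)],
  phi_{k,j} = phi_{k-1,j} - phi_{kk} phi_{k-1,k-j},  j = 1..k-1.
Step k = 1:
  phi_11 = rho(1) = 0.0067.
Step k = 2:
  phi_22 = [rho(2) - phi_11 rho(1)] / [1 - phi_11 rho(1)] = [-0.045 - (0.0067)(0.0067)] / [1 - (0.0067)(0.0067)]
         = -0.04504489 / 0.99995511 = -0.045.
Therefore phi_{22} = -0.0450.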